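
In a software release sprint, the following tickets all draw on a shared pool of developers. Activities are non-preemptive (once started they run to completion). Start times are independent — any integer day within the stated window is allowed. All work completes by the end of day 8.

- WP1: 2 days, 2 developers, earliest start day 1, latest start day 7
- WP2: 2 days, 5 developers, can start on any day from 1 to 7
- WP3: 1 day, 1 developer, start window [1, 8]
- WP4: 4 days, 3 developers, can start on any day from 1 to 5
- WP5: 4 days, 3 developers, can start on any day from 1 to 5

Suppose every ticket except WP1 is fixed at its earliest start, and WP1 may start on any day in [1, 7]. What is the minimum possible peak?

12

WP1@1: d1:14  d2:13  d3:6  d4:6  d5:0  d6:0  d7:0  d8:0 → peak 14
WP1@2: d1:12  d2:13  d3:8  d4:6  d5:0  d6:0  d7:0  d8:0 → peak 13
WP1@3: d1:12  d2:11  d3:8  d4:8  d5:0  d6:0  d7:0  d8:0 → peak 12
WP1@4: d1:12  d2:11  d3:6  d4:8  d5:2  d6:0  d7:0  d8:0 → peak 12
WP1@5: d1:12  d2:11  d3:6  d4:6  d5:2  d6:2  d7:0  d8:0 → peak 12
WP1@6: d1:12  d2:11  d3:6  d4:6  d5:0  d6:2  d7:2  d8:0 → peak 12
WP1@7: d1:12  d2:11  d3:6  d4:6  d5:0  d6:0  d7:2  d8:2 → peak 12
Best is WP1@3, peak 12.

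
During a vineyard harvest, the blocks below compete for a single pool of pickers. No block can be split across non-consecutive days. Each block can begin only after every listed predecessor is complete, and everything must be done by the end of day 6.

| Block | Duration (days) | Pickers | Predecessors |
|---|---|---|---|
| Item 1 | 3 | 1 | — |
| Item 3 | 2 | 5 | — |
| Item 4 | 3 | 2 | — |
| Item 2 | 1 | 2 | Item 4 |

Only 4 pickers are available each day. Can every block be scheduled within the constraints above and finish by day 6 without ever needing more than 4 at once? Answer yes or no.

The minimum achievable peak is 5; 4 < 5, so no feasible schedule stays within the cap.

no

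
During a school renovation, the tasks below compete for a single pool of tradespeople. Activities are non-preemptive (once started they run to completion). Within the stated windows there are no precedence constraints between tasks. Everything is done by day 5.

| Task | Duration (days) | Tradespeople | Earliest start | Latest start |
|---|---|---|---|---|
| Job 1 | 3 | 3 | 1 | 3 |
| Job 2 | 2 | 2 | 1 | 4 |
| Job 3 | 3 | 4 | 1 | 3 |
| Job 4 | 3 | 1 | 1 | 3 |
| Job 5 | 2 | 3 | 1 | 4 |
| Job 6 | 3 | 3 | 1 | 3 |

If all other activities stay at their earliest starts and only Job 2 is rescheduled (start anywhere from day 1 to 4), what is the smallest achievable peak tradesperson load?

Job 2@1: d1:16  d2:16  d3:11  d4:0  d5:0 → peak 16
Job 2@2: d1:14  d2:16  d3:13  d4:0  d5:0 → peak 16
Job 2@3: d1:14  d2:14  d3:13  d4:2  d5:0 → peak 14
Job 2@4: d1:14  d2:14  d3:11  d4:2  d5:2 → peak 14
Best is Job 2@3, peak 14.

14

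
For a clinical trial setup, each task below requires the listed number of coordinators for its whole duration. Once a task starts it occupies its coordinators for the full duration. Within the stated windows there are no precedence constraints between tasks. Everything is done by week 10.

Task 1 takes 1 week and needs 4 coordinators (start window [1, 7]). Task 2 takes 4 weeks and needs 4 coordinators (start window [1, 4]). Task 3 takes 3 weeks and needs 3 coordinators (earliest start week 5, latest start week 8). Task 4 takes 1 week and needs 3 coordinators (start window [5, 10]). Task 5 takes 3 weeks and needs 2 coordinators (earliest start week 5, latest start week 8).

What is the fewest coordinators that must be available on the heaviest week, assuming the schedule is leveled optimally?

Early-start (Task 1@1, Task 2@1, Task 3@5, Task 4@5, Task 5@5) gives peak 8: w1:8  w2:4  w3:4  w4:4  w5:8  w6:5  w7:5  w8:0  w9:0  w10:0.
Shift Task 2→2, Task 3→6, Task 4→9, Task 5→6.
Schedule Task 1@1, Task 2@2, Task 3@6, Task 4@9, Task 5@6: w1:4  w2:4  w3:4  w4:4  w5:4  w6:5  w7:5  w8:5  w9:3  w10:0 — peak 5.

5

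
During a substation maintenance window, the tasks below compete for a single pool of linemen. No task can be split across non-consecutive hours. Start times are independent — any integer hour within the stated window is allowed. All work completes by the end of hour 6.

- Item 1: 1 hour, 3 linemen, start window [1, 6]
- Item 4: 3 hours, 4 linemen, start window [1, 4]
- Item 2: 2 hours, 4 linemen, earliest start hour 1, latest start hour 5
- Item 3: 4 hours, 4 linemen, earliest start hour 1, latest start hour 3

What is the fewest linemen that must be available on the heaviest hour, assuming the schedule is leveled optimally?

Early-start (Item 1@1, Item 4@1, Item 2@1, Item 3@1) gives peak 15: h1:15  h2:12  h3:8  h4:4  h5:0  h6:0.
Shift Item 2→4, Item 3→2.
Schedule Item 1@1, Item 4@1, Item 2@4, Item 3@2: h1:7  h2:8  h3:8  h4:8  h5:8  h6:0 — peak 8.

8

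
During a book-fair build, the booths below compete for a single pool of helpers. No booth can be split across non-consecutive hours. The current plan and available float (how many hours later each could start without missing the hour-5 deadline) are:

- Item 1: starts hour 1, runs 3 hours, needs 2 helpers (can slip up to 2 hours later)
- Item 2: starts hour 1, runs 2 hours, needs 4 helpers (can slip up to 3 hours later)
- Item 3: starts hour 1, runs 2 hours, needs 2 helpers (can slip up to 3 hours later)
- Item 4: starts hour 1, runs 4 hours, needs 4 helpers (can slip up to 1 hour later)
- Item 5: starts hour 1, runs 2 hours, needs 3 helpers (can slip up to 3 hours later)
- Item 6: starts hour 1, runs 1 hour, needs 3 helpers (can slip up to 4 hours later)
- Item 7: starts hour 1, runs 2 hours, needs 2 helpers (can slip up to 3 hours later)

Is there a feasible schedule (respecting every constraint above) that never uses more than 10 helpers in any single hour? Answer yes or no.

no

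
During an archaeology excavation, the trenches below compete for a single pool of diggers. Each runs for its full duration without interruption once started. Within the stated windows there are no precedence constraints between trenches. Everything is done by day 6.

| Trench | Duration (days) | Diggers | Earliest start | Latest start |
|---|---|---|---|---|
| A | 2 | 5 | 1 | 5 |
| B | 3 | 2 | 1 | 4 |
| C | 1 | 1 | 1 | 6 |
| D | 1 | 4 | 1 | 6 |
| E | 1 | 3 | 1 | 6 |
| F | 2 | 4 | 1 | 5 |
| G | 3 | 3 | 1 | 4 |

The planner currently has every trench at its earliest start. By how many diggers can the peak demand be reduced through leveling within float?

15

Early-start peak: d1:22  d2:14  d3:5  d4:0  d5:0  d6:0 ⇒ 22.
Leveled (A@1, B@1, C@3, D@3, E@4, F@5, G@4): d1:7  d2:7  d3:7  d4:6  d5:7  d6:7 ⇒ 7.
Reduction 22 − 7 = 15.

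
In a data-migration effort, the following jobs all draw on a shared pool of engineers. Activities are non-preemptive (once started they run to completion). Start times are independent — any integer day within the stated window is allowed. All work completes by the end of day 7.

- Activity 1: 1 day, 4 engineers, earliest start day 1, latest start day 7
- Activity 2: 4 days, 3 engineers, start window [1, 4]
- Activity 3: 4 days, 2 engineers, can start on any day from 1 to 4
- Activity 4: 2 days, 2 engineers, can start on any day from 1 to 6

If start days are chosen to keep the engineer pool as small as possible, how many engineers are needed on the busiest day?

Early-start (Activity 1@1, Activity 2@1, Activity 3@1, Activity 4@1) gives peak 11: d1:11  d2:7  d3:5  d4:5  d5:0  d6:0  d7:0.
Shift Activity 2→2, Activity 3→2, Activity 4→6.
Schedule Activity 1@1, Activity 2@2, Activity 3@2, Activity 4@6: d1:4  d2:5  d3:5  d4:5  d5:5  d6:2  d7:2 — peak 5.

5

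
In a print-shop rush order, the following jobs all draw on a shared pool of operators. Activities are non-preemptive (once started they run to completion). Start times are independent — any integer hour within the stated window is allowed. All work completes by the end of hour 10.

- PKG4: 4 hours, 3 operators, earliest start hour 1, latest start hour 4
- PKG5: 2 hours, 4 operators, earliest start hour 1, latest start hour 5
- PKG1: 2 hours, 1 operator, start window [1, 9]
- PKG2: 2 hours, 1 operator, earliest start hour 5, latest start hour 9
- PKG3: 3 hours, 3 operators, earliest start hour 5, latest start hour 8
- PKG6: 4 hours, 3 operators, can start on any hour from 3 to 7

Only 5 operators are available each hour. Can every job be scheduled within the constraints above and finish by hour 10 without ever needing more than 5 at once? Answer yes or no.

The minimum achievable peak is 6; 5 < 6, so no feasible schedule stays within the cap.

no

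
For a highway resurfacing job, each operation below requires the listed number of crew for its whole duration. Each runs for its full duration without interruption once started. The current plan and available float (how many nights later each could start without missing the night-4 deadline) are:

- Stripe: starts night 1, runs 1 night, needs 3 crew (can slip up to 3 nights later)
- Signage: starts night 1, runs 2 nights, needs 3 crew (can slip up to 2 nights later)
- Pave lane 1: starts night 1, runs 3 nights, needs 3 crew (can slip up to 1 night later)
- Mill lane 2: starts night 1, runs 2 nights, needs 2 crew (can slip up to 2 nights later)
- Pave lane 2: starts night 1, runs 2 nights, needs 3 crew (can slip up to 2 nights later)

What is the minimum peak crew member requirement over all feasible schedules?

Early-start (Stripe@1, Signage@1, Pave lane 1@1, Mill lane 2@1, Pave lane 2@1) gives peak 14: n1:14  n2:11  n3:3  n4:0.
Shift Pave lane 1→2, Pave lane 2→3.
Schedule Stripe@1, Signage@1, Pave lane 1@2, Mill lane 2@1, Pave lane 2@3: n1:8  n2:8  n3:6  n4:6 — peak 8.

8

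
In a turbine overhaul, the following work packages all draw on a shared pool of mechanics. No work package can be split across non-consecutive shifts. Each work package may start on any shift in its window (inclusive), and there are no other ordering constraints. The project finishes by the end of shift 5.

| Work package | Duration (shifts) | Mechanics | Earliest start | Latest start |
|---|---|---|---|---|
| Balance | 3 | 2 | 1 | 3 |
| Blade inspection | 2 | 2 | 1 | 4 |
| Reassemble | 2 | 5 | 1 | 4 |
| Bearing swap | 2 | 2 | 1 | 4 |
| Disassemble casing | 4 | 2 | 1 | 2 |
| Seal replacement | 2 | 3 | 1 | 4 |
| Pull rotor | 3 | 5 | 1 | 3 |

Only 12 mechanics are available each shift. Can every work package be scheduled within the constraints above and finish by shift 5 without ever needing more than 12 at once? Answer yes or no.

yes

Schedule Balance@1, Blade inspection@1, Reassemble@1, Bearing swap@3, Disassemble casing@1, Seal replacement@4, Pull rotor@3: s1:11  s2:11  s3:11  s4:12  s5:8 — peak 12 ≤ 12.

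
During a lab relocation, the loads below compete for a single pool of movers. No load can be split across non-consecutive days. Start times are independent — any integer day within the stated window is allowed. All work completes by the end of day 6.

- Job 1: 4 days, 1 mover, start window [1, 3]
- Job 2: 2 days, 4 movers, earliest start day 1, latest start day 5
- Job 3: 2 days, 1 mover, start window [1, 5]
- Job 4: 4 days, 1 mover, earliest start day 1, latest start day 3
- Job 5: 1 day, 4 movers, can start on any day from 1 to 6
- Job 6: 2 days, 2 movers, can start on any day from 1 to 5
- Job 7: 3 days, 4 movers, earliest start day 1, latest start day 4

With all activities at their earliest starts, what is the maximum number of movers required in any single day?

Early-start schedule: Job 1@1, Job 2@1, Job 3@1, Job 4@1, Job 5@1, Job 6@1, Job 7@1.
Load per day: day 1: 17, day 2: 13, day 3: 6, day 4: 2, day 5: 0, day 6: 0.
Peak is 17.

17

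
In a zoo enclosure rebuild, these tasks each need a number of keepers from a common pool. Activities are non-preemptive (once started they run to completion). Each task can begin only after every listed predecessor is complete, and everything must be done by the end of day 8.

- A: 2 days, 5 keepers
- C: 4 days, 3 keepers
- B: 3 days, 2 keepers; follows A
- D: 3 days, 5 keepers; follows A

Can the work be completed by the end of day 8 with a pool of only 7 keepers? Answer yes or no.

no

The minimum achievable peak is 8; 7 < 8, so no feasible schedule stays within the cap.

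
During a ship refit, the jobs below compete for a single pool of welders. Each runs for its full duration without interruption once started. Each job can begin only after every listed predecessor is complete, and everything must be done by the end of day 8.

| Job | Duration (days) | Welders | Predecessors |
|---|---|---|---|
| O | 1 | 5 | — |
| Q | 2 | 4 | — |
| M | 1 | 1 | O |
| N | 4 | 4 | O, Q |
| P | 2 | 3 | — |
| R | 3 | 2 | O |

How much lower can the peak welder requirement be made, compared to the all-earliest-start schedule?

5

Early-start peak: d1:12  d2:10  d3:6  d4:6  d5:4  d6:4  d7:0  d8:0 ⇒ 12.
Leveled (O@1, Q@2, M@2, N@4, P@3, R@5): d1:5  d2:5  d3:7  d4:7  d5:6  d6:6  d7:6  d8:0 ⇒ 7.
Reduction 12 − 7 = 5.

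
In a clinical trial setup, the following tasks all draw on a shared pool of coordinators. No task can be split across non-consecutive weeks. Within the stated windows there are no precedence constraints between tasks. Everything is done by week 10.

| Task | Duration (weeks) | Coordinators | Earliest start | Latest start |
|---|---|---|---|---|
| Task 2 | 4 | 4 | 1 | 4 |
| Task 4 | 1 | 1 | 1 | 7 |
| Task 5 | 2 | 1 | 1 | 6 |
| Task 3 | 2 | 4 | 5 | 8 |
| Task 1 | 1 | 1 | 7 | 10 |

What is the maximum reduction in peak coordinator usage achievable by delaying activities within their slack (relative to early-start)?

Early-start peak: w1:6  w2:5  w3:4  w4:4  w5:4  w6:4  w7:1  w8:0  w9:0  w10:0 ⇒ 6.
Leveled (Task 2@1, Task 4@5, Task 5@5, Task 3@7, Task 1@9): w1:4  w2:4  w3:4  w4:4  w5:2  w6:1  w7:4  w8:4  w9:1  w10:0 ⇒ 4.
Reduction 6 − 4 = 2.

2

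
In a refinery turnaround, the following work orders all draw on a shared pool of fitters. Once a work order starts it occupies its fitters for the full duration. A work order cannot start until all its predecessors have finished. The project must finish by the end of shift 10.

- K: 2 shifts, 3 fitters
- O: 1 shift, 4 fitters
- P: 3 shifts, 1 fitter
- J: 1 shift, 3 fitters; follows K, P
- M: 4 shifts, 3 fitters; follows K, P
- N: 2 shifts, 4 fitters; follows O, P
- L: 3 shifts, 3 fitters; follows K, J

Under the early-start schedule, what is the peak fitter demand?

10

Early-start schedule: K@1, O@1, P@1, J@4, M@4, N@4, L@5.
Load per shift: shift 1: 8, shift 2: 4, shift 3: 1, shift 4: 10, shift 5: 10, shift 6: 6, shift 7: 6, shift 8: 0, shift 9: 0, shift 10: 0.
Peak is 10.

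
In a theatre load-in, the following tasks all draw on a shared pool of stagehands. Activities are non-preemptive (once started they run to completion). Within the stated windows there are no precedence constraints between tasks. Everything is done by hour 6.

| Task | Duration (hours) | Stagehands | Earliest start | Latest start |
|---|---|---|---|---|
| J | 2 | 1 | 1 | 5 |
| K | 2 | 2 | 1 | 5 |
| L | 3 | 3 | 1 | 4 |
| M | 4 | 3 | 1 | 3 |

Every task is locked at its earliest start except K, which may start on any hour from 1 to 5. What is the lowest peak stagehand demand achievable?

7

K@1: h1:9  h2:9  h3:6  h4:3  h5:0  h6:0 → peak 9
K@2: h1:7  h2:9  h3:8  h4:3  h5:0  h6:0 → peak 9
K@3: h1:7  h2:7  h3:8  h4:5  h5:0  h6:0 → peak 8
K@4: h1:7  h2:7  h3:6  h4:5  h5:2  h6:0 → peak 7
K@5: h1:7  h2:7  h3:6  h4:3  h5:2  h6:2 → peak 7
Best is K@4, peak 7.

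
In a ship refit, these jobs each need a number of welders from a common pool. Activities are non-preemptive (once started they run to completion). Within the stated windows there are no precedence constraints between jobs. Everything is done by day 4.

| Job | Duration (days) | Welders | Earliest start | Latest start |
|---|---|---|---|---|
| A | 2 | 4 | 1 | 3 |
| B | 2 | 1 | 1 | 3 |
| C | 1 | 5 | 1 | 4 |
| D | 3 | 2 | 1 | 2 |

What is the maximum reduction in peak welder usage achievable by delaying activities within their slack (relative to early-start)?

6

Early-start peak: d1:12  d2:7  d3:2  d4:0 ⇒ 12.
Leveled (A@1, B@3, C@4, D@1): d1:6  d2:6  d3:3  d4:6 ⇒ 6.
Reduction 12 − 6 = 6.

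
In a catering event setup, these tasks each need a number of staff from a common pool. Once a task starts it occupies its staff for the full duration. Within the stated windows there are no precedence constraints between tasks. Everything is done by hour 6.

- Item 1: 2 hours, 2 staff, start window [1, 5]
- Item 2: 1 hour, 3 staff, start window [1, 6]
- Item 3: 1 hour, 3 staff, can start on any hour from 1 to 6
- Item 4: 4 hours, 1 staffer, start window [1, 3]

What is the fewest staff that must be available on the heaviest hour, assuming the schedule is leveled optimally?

3

Early-start (Item 1@1, Item 2@1, Item 3@1, Item 4@1) gives peak 9: h1:9  h2:3  h3:1  h4:1  h5:0  h6:0.
Shift Item 2→5, Item 3→6.
Schedule Item 1@1, Item 2@5, Item 3@6, Item 4@1: h1:3  h2:3  h3:1  h4:1  h5:3  h6:3 — peak 3.
Total staffer-hours = 14 over 6 hours ⇒ peak ≥ ⌈14/6⌉ = 3, so 3 is optimal.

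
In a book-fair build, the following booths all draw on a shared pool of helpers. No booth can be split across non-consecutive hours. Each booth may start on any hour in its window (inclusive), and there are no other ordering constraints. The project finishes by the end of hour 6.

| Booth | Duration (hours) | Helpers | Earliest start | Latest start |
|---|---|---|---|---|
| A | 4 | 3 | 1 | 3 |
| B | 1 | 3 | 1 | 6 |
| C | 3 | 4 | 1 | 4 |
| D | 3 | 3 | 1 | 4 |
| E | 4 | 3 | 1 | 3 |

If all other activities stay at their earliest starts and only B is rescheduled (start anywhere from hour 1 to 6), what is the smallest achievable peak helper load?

B@1: h1:16  h2:13  h3:13  h4:6  h5:0  h6:0 → peak 16
B@2: h1:13  h2:16  h3:13  h4:6  h5:0  h6:0 → peak 16
B@3: h1:13  h2:13  h3:16  h4:6  h5:0  h6:0 → peak 16
B@4: h1:13  h2:13  h3:13  h4:9  h5:0  h6:0 → peak 13
B@5: h1:13  h2:13  h3:13  h4:6  h5:3  h6:0 → peak 13
B@6: h1:13  h2:13  h3:13  h4:6  h5:0  h6:3 → peak 13
Best is B@4, peak 13.

13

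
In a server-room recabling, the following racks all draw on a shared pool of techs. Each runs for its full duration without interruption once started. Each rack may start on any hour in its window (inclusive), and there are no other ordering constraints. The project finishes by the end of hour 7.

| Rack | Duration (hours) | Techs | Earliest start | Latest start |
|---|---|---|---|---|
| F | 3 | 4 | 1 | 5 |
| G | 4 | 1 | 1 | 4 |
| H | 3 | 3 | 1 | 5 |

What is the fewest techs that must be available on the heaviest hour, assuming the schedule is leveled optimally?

4

Early-start (F@1, G@1, H@1) gives peak 8: h1:8  h2:8  h3:8  h4:1  h5:0  h6:0  h7:0.
Shift G→4, H→4.
Schedule F@1, G@4, H@4: h1:4  h2:4  h3:4  h4:4  h5:4  h6:4  h7:1 — peak 4.
Total tech-hours = 25 over 7 hours ⇒ peak ≥ ⌈25/7⌉ = 4, so 4 is optimal.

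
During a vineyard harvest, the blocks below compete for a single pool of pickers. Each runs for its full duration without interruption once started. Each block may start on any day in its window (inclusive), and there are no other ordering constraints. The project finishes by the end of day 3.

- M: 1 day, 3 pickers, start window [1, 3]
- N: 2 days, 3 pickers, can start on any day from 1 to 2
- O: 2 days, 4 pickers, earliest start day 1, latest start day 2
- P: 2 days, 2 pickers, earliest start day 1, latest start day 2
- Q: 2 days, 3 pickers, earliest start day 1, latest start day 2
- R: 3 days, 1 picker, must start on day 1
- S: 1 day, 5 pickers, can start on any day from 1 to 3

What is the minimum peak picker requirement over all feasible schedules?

13

Early-start (M@1, N@1, O@1, P@1, Q@1, R@1, S@1) gives peak 21: d1:21  d2:13  d3:1.
Shift Q→2, S→3.
Schedule M@1, N@1, O@1, P@1, Q@2, R@1, S@3: d1:13  d2:13  d3:9 — peak 13.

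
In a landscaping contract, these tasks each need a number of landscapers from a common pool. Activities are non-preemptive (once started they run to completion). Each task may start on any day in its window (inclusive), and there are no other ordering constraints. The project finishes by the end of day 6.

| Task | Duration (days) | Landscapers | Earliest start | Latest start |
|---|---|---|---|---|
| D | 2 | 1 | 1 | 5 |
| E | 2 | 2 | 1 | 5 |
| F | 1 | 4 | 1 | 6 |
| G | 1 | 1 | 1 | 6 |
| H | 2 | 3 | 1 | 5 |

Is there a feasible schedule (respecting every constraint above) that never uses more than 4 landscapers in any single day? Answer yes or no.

Schedule D@1, E@1, F@3, G@1, H@4: d1:4  d2:3  d3:4  d4:3  d5:3  d6:0 — peak 4 ≤ 4.

yes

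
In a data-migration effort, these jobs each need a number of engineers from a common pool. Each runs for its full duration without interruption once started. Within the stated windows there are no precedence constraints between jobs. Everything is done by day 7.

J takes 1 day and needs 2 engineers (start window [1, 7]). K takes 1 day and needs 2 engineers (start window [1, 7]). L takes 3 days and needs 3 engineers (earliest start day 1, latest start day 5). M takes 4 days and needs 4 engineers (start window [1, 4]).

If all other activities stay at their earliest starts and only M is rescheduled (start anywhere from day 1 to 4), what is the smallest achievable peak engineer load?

7

M@1: d1:11  d2:7  d3:7  d4:4  d5:0  d6:0  d7:0 → peak 11
M@2: d1:7  d2:7  d3:7  d4:4  d5:4  d6:0  d7:0 → peak 7
M@3: d1:7  d2:3  d3:7  d4:4  d5:4  d6:4  d7:0 → peak 7
M@4: d1:7  d2:3  d3:3  d4:4  d5:4  d6:4  d7:4 → peak 7
Best is M@2, peak 7.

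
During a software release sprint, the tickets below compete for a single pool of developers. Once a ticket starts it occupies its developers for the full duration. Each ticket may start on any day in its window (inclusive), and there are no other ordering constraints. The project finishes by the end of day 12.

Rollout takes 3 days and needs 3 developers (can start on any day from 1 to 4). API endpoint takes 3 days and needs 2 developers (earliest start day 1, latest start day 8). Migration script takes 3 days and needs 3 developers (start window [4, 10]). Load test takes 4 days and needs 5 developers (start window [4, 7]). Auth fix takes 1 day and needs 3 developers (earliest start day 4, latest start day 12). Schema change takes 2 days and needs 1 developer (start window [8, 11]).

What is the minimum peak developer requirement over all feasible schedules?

5

Early-start (Rollout@1, API endpoint@1, Migration script@4, Load test@4, Auth fix@4, Schema change@8) gives peak 11: d1:5  d2:5  d3:5  d4:11  d5:8  d6:8  d7:5  d8:1  d9:1  d10:0  d11:0  d12:0.
Shift Load test→7, Auth fix→11, Schema change→11.
Schedule Rollout@1, API endpoint@1, Migration script@4, Load test@7, Auth fix@11, Schema change@11: d1:5  d2:5  d3:5  d4:3  d5:3  d6:3  d7:5  d8:5  d9:5  d10:5  d11:4  d12:1 — peak 5.
Total developer-days = 49 over 12 days ⇒ peak ≥ ⌈49/12⌉ = 5, so 5 is optimal.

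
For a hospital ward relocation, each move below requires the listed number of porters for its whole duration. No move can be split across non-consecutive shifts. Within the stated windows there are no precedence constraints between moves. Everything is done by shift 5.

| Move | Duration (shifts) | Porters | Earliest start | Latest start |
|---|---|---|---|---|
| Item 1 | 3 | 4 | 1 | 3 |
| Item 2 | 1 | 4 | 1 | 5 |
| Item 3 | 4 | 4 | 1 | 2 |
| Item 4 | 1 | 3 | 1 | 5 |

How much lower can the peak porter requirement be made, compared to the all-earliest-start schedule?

Early-start peak: s1:15  s2:8  s3:8  s4:4  s5:0 ⇒ 15.
Leveled (Item 1@1, Item 2@1, Item 3@2, Item 4@4): s1:8  s2:8  s3:8  s4:7  s5:4 ⇒ 8.
Reduction 15 − 8 = 7.

7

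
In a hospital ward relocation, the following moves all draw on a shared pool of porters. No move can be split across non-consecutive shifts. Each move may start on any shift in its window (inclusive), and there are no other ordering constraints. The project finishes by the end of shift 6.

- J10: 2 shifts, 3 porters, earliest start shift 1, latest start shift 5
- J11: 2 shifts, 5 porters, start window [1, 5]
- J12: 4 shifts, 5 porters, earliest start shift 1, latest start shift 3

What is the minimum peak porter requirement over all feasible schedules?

Early-start (J10@1, J11@1, J12@1) gives peak 13: s1:13  s2:13  s3:5  s4:5  s5:0  s6:0.
Shift J12→3.
Schedule J10@1, J11@1, J12@3: s1:8  s2:8  s3:5  s4:5  s5:5  s6:5 — peak 8.

8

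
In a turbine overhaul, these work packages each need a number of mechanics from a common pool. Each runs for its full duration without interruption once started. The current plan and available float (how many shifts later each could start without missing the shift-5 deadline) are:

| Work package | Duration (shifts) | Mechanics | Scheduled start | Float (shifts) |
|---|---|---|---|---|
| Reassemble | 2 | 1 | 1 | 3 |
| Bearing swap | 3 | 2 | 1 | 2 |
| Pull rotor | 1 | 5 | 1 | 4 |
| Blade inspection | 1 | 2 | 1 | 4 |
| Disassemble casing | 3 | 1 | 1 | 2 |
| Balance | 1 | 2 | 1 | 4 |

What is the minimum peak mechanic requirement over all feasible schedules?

5

Early-start (Reassemble@1, Bearing swap@1, Pull rotor@1, Blade inspection@1, Disassemble casing@1, Balance@1) gives peak 13: s1:13  s2:4  s3:3  s4:0  s5:0.
Shift Pull rotor→4, Blade inspection→3, Balance→5.
Schedule Reassemble@1, Bearing swap@1, Pull rotor@4, Blade inspection@3, Disassemble casing@1, Balance@5: s1:4  s2:4  s3:5  s4:5  s5:2 — peak 5.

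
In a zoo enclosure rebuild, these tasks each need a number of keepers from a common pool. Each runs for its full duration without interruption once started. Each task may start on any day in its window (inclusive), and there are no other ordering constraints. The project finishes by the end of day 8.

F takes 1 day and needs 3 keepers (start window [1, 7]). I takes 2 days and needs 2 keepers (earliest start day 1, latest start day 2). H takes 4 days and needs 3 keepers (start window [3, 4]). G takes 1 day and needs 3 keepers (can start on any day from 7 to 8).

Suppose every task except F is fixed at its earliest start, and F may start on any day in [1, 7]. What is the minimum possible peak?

F@1: d1:5  d2:2  d3:3  d4:3  d5:3  d6:3  d7:3  d8:0 → peak 5
F@2: d1:2  d2:5  d3:3  d4:3  d5:3  d6:3  d7:3  d8:0 → peak 5
F@3: d1:2  d2:2  d3:6  d4:3  d5:3  d6:3  d7:3  d8:0 → peak 6
F@4: d1:2  d2:2  d3:3  d4:6  d5:3  d6:3  d7:3  d8:0 → peak 6
F@5: d1:2  d2:2  d3:3  d4:3  d5:6  d6:3  d7:3  d8:0 → peak 6
F@6: d1:2  d2:2  d3:3  d4:3  d5:3  d6:6  d7:3  d8:0 → peak 6
F@7: d1:2  d2:2  d3:3  d4:3  d5:3  d6:3  d7:6  d8:0 → peak 6
Best is F@1, peak 5.

5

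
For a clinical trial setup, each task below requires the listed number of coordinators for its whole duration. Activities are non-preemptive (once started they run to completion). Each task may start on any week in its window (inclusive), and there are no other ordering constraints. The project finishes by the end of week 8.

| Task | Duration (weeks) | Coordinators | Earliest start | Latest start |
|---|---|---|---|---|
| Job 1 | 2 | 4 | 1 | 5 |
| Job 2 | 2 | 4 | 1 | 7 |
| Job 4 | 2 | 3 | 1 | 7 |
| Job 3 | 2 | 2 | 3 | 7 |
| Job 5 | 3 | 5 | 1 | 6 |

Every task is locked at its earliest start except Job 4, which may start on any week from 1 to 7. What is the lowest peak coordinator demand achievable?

13

Job 4@1: w1:16  w2:16  w3:7  w4:2  w5:0  w6:0  w7:0  w8:0 → peak 16
Job 4@2: w1:13  w2:16  w3:10  w4:2  w5:0  w6:0  w7:0  w8:0 → peak 16
Job 4@3: w1:13  w2:13  w3:10  w4:5  w5:0  w6:0  w7:0  w8:0 → peak 13
Job 4@4: w1:13  w2:13  w3:7  w4:5  w5:3  w6:0  w7:0  w8:0 → peak 13
Job 4@5: w1:13  w2:13  w3:7  w4:2  w5:3  w6:3  w7:0  w8:0 → peak 13
Job 4@6: w1:13  w2:13  w3:7  w4:2  w5:0  w6:3  w7:3  w8:0 → peak 13
Job 4@7: w1:13  w2:13  w3:7  w4:2  w5:0  w6:0  w7:3  w8:3 → peak 13
Best is Job 4@3, peak 13.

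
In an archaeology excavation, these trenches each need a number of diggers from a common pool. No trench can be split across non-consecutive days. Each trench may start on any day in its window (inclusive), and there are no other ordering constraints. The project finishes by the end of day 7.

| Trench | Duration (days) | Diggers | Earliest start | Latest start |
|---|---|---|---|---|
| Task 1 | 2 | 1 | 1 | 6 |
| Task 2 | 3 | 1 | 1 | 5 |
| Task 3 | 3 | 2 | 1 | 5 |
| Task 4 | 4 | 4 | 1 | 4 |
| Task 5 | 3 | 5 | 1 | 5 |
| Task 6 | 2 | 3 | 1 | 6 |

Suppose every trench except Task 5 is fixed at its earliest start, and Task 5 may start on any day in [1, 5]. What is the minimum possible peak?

Task 5@1: d1:16  d2:16  d3:12  d4:4  d5:0  d6:0  d7:0 → peak 16
Task 5@2: d1:11  d2:16  d3:12  d4:9  d5:0  d6:0  d7:0 → peak 16
Task 5@3: d1:11  d2:11  d3:12  d4:9  d5:5  d6:0  d7:0 → peak 12
Task 5@4: d1:11  d2:11  d3:7  d4:9  d5:5  d6:5  d7:0 → peak 11
Task 5@5: d1:11  d2:11  d3:7  d4:4  d5:5  d6:5  d7:5 → peak 11
Best is Task 5@4, peak 11.

11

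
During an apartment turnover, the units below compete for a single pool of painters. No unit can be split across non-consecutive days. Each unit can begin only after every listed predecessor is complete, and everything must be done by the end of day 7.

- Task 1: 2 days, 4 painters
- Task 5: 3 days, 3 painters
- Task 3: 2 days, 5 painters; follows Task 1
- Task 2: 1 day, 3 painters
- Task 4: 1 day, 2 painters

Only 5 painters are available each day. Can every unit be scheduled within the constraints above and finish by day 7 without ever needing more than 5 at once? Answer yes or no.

no

The minimum achievable peak is 6; 5 < 6, so no feasible schedule stays within the cap.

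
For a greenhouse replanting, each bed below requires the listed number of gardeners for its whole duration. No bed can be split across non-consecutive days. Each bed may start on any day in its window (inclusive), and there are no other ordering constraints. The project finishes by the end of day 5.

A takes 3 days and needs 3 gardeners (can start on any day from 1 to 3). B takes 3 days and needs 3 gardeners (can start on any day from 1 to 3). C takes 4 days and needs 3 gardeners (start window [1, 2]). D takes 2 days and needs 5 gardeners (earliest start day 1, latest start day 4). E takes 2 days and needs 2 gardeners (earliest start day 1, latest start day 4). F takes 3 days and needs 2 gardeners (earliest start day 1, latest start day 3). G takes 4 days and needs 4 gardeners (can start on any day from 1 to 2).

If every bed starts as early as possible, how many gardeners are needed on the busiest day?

22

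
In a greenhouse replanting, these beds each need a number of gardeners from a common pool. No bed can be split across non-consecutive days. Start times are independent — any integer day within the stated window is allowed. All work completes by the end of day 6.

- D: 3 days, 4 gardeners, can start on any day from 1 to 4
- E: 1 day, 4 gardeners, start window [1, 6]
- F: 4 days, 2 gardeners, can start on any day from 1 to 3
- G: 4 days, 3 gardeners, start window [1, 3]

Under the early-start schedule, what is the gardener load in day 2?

At early start, day 2 has: D, F, G.
Demand: 4 + 2 + 3 = 9.

9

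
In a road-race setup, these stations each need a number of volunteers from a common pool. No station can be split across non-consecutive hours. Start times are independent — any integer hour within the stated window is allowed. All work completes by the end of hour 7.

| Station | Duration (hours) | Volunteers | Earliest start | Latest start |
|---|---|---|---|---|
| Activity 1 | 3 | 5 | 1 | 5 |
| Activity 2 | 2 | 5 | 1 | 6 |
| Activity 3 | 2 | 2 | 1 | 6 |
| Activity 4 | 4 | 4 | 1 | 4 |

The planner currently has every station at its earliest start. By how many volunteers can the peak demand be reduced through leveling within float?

7

Early-start peak: h1:16  h2:16  h3:9  h4:4  h5:0  h6:0  h7:0 ⇒ 16.
Leveled (Activity 1@1, Activity 2@4, Activity 3@1, Activity 4@3): h1:7  h2:7  h3:9  h4:9  h5:9  h6:4  h7:0 ⇒ 9.
Reduction 16 − 9 = 7.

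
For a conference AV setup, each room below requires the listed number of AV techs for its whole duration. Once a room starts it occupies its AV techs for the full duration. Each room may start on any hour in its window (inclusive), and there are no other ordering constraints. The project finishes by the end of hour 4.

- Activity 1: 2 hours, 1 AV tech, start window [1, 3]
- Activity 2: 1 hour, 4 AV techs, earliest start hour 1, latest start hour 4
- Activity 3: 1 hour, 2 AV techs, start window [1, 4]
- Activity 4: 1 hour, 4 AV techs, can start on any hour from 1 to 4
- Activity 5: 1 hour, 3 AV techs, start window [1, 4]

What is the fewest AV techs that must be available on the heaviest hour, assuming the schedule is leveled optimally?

Early-start (Activity 1@1, Activity 2@1, Activity 3@1, Activity 4@1, Activity 5@1) gives peak 14: h1:14  h2:1  h3:0  h4:0.
Shift Activity 2→3, Activity 4→4, Activity 5→2.
Schedule Activity 1@1, Activity 2@3, Activity 3@1, Activity 4@4, Activity 5@2: h1:3  h2:4  h3:4  h4:4 — peak 4.
Total AV tech-hours = 15 over 4 hours ⇒ peak ≥ ⌈15/4⌉ = 4, so 4 is optimal.

4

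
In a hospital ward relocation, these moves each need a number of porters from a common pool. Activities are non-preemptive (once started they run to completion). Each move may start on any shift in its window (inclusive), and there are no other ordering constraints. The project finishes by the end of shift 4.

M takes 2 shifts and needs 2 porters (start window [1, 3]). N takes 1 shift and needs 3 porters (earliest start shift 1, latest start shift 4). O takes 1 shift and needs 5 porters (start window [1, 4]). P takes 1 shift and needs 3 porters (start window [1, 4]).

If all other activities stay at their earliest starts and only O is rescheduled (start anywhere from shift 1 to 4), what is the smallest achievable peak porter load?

O@1: s1:13  s2:2  s3:0  s4:0 → peak 13
O@2: s1:8  s2:7  s3:0  s4:0 → peak 8
O@3: s1:8  s2:2  s3:5  s4:0 → peak 8
O@4: s1:8  s2:2  s3:0  s4:5 → peak 8
Best is O@2, peak 8.

8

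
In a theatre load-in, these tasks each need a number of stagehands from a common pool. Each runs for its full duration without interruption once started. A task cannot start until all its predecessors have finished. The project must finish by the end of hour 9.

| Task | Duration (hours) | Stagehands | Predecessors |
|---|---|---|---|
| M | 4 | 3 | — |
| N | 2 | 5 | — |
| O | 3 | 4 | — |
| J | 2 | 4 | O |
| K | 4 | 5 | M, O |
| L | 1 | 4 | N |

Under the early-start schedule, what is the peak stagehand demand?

Early-start schedule: M@1, N@1, O@1, J@4, K@5, L@3.
Load per hour: hour 1: 12, hour 2: 12, hour 3: 11, hour 4: 7, hour 5: 9, hour 6: 5, hour 7: 5, hour 8: 5, hour 9: 0.
Peak is 12.

12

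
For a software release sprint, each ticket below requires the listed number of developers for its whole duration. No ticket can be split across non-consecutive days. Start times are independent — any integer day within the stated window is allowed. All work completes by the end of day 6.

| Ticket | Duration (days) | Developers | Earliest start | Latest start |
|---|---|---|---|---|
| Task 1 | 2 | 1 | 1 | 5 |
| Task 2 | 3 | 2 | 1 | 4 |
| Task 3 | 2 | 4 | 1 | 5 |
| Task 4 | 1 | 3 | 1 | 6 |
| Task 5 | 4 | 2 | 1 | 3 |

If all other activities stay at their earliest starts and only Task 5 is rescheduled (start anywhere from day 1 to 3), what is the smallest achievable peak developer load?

Task 5@1: d1:12  d2:9  d3:4  d4:2  d5:0  d6:0 → peak 12
Task 5@2: d1:10  d2:9  d3:4  d4:2  d5:2  d6:0 → peak 10
Task 5@3: d1:10  d2:7  d3:4  d4:2  d5:2  d6:2 → peak 10
Best is Task 5@2, peak 10.

10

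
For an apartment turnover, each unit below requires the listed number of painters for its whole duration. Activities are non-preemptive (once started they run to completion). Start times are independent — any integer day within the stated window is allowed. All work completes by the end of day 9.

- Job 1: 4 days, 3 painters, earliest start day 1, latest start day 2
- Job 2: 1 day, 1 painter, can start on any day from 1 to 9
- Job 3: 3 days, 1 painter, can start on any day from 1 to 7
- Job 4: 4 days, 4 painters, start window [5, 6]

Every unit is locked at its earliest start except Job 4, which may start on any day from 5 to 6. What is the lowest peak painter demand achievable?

5

Job 4@5: d1:5  d2:4  d3:4  d4:3  d5:4  d6:4  d7:4  d8:4  d9:0 → peak 5
Job 4@6: d1:5  d2:4  d3:4  d4:3  d5:0  d6:4  d7:4  d8:4  d9:4 → peak 5
Best is Job 4@5, peak 5.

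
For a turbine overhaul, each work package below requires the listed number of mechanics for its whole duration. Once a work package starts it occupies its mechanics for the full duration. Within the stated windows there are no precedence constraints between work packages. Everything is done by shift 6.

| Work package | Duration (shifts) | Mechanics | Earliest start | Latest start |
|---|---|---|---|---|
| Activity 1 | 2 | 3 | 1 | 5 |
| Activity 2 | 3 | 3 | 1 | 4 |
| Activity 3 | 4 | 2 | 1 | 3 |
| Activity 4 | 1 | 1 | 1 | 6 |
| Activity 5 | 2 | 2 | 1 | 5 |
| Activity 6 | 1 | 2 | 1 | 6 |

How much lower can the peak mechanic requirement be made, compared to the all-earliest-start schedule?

Early-start peak: s1:13  s2:10  s3:5  s4:2  s5:0  s6:0 ⇒ 13.
Leveled (Activity 1@1, Activity 2@3, Activity 3@1, Activity 4@6, Activity 5@5, Activity 6@6): s1:5  s2:5  s3:5  s4:5  s5:5  s6:5 ⇒ 5.
Reduction 13 − 5 = 8.

8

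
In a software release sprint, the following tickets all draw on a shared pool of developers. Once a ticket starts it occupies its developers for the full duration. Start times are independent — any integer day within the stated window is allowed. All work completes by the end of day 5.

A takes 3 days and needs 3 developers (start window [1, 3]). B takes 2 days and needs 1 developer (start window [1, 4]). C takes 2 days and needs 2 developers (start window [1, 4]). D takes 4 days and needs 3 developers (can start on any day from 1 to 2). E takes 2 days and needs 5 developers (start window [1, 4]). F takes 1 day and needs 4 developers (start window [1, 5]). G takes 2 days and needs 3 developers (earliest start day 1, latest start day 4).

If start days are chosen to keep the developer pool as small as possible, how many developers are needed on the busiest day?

Early-start (A@1, B@1, C@1, D@1, E@1, F@1, G@1) gives peak 21: d1:21  d2:17  d3:6  d4:3  d5:0.
Shift C→3, E→4, F→5.
Schedule A@1, B@1, C@3, D@1, E@4, F@5, G@1: d1:10  d2:10  d3:8  d4:10  d5:9 — peak 10.
Total developer-days = 47 over 5 days ⇒ peak ≥ ⌈47/5⌉ = 10, so 10 is optimal.

10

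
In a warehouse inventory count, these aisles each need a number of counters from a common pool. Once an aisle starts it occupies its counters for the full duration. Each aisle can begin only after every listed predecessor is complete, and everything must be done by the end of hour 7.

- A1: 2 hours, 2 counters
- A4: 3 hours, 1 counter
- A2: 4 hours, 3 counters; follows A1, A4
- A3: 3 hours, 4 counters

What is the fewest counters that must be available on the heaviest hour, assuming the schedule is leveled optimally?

7

Schedule A1@1, A4@1, A2@4, A3@1: h1:7  h2:7  h3:5  h4:3  h5:3  h6:3  h7:3 — peak 7.
No arrangement of the 10 feasible schedules does better.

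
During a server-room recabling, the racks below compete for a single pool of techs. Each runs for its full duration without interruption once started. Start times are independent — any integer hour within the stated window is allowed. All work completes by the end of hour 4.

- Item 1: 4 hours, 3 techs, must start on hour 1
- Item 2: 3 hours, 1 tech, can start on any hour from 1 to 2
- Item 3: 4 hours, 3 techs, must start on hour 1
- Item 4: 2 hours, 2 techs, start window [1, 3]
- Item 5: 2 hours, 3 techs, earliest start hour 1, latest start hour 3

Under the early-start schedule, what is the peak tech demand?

Early-start schedule: Item 1@1, Item 2@1, Item 3@1, Item 4@1, Item 5@1.
Load per hour: hour 1: 12, hour 2: 12, hour 3: 7, hour 4: 6.
Peak is 12.

12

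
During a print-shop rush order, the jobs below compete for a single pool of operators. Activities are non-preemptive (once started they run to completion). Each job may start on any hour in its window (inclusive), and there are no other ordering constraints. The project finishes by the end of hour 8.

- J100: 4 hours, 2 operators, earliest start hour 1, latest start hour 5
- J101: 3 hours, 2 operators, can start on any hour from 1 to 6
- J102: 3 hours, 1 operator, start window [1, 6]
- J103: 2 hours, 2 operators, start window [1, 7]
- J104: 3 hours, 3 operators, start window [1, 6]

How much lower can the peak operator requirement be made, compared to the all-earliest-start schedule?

6

Early-start peak: h1:10  h2:10  h3:8  h4:2  h5:0  h6:0  h7:0  h8:0 ⇒ 10.
Leveled (J100@1, J101@1, J102@5, J103@4, J104@6): h1:4  h2:4  h3:4  h4:4  h5:3  h6:4  h7:4  h8:3 ⇒ 4.
Reduction 10 − 4 = 6.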